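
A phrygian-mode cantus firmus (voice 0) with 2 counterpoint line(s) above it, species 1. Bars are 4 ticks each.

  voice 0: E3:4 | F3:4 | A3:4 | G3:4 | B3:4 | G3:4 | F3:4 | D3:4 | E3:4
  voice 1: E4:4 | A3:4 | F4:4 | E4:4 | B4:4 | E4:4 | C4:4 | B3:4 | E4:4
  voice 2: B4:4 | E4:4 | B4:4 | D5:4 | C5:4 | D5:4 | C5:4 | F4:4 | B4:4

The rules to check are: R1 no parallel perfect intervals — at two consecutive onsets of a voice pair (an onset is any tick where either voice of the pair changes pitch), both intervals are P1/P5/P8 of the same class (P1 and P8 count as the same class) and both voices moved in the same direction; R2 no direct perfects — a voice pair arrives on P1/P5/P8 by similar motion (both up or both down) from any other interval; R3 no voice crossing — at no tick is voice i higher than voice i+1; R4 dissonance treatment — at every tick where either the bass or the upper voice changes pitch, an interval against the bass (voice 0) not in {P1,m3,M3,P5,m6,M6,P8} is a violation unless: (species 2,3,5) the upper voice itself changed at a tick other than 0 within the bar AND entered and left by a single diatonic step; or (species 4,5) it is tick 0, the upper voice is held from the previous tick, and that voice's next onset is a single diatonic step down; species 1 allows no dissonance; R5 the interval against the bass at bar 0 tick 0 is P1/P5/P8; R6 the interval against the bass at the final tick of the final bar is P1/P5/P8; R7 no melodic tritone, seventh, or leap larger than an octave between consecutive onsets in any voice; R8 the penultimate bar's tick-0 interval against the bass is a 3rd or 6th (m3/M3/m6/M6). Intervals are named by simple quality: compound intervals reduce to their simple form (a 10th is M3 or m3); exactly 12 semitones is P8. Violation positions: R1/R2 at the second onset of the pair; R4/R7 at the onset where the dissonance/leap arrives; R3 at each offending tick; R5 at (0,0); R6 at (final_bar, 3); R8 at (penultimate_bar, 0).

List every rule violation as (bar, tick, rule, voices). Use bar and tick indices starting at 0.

bar 0: v0=E3 v1=E4 v2=B4 downbeat P5
bar 1: v0=F3 v1=A3 v2=E4 downbeat M7
bar 2: v0=A3 v1=F4 v2=B4 downbeat M2
bar 3: v0=G3 v1=E4 v2=D5 downbeat P5
bar 4: v0=B3 v1=B4 v2=C5 downbeat m2
bar 5: v0=G3 v1=E4 v2=D5 downbeat P5
bar 6: v0=F3 v1=C4 v2=C5 downbeat P5
bar 7: v0=D3 v1=B3 v2=F4 downbeat m3
bar 8: v0=E3 v1=E4 v2=B4 downbeat P5
  -> R1 @ bar 1 tick 0 v(1, 2): E4/B4 P5 -> A3/E4 P5 similar
  -> R4 @ bar 1 tick 0 v(0, 2): F3/E4 M7 untreated
  -> R4 @ bar 2 tick 0 v(0, 2): A3/B4 M2 untreated
  -> R2 @ bar 4 tick 0 v(0, 1): G3/E4 M6 -> B3/B4 P8 similar
  -> R4 @ bar 4 tick 0 v(0, 2): B3/C5 m2 untreated
  -> R1 @ bar 6 tick 0 v(0, 2): G3/D5 P5 -> F3/C5 P5 similar
  -> R2 @ bar 6 tick 0 v(0, 1): G3/E4 M6 -> F3/C4 P5 similar
  -> R2 @ bar 6 tick 0 v(1, 2): E4/D5 m7 -> C4/C5 P8 similar
  -> R2 @ bar 8 tick 0 v(0, 1): D3/B3 M6 -> E3/E4 P8 similar
  -> R2 @ bar 8 tick 0 v(0, 2): D3/F4 m3 -> E3/B4 P5 similar
  -> R2 @ bar 8 tick 0 v(1, 2): B3/F4 TT -> E4/B4 P5 similar
  -> R7 @ bar 8 tick 0 v(2,): F4->B4 leap 6st

(1, 0, R1, (1, 2))
(1, 0, R4, (0, 2))
(2, 0, R4, (0, 2))
(4, 0, R2, (0, 1))
(4, 0, R4, (0, 2))
(6, 0, R1, (0, 2))
(6, 0, R2, (0, 1))
(6, 0, R2, (1, 2))
(8, 0, R2, (0, 1))
(8, 0, R2, (0, 2))
(8, 0, R2, (1, 2))
(8, 0, R7, (2,))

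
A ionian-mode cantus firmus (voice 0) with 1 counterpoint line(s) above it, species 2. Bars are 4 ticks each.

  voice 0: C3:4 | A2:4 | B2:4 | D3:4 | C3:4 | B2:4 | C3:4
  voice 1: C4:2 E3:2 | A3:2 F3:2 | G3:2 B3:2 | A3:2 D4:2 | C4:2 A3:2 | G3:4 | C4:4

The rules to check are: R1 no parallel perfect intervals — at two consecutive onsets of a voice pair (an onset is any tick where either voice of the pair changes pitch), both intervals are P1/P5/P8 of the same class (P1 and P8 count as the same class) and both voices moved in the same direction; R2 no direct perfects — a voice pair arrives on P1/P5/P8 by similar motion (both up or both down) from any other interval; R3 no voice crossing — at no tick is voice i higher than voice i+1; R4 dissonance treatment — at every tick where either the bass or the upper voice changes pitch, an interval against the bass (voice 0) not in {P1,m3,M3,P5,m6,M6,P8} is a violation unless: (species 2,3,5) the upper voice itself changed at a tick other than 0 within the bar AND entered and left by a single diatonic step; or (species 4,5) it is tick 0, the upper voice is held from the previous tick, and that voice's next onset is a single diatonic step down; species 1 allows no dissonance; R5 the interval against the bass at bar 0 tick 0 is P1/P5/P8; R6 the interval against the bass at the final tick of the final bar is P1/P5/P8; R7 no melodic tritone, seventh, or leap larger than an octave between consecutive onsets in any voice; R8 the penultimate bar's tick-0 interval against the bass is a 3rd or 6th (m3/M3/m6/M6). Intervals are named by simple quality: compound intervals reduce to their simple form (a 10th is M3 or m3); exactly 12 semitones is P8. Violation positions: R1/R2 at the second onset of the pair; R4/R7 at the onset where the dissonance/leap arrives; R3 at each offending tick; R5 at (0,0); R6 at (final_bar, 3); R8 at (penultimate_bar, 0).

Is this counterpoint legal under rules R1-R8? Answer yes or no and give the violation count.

bar 0: v0=C3 v1=C4 (P8)
bar 1: v0=A2 v1=A3 (P8)
bar 2: v0=B2 v1=G3 (m6)
bar 3: v0=D3 v1=A3 (P5)
bar 4: v0=C3 v1=C4 (P8)
bar 5: v0=B2 v1=G3 (m6)
bar 6: v0=C3 v1=C4 (P8)
  R1 @ bar4.0: D3/D4 P8 -> C3/C4 P8 similar
  R2 @ bar6.0: B2/G3 m6 -> C3/C4 P8 similar

No (2 violations)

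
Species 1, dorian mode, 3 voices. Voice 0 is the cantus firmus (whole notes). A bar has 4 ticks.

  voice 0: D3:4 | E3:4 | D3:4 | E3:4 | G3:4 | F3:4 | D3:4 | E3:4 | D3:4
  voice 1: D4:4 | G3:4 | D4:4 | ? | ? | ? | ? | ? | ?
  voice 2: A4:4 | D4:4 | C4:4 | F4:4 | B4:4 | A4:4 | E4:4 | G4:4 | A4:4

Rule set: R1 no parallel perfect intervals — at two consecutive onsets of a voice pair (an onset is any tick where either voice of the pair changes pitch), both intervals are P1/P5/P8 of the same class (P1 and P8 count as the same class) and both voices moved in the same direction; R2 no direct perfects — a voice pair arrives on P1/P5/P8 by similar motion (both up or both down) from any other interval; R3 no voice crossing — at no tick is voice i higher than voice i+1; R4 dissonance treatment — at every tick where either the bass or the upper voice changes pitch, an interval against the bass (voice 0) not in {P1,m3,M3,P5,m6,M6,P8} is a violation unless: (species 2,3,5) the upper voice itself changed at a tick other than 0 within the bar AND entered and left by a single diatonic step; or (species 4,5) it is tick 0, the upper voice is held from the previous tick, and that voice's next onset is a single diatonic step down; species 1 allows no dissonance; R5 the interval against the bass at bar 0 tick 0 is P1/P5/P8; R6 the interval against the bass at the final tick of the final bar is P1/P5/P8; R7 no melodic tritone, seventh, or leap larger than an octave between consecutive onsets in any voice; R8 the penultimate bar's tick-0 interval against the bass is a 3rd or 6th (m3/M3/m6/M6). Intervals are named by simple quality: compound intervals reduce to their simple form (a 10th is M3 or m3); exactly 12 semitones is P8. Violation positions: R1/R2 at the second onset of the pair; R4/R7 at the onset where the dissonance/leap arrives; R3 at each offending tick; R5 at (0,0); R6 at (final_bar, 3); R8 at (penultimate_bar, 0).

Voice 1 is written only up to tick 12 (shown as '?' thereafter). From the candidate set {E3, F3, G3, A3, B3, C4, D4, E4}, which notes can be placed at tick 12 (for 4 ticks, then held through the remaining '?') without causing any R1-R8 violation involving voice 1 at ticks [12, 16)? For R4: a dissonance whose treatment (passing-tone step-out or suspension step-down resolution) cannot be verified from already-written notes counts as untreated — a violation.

{B3, C4, G3}

E3: violates R7
F3: violates R4
G3: legal
A3: violates R4
B3: legal
C4: legal
D4: violates R4
E4: violates R1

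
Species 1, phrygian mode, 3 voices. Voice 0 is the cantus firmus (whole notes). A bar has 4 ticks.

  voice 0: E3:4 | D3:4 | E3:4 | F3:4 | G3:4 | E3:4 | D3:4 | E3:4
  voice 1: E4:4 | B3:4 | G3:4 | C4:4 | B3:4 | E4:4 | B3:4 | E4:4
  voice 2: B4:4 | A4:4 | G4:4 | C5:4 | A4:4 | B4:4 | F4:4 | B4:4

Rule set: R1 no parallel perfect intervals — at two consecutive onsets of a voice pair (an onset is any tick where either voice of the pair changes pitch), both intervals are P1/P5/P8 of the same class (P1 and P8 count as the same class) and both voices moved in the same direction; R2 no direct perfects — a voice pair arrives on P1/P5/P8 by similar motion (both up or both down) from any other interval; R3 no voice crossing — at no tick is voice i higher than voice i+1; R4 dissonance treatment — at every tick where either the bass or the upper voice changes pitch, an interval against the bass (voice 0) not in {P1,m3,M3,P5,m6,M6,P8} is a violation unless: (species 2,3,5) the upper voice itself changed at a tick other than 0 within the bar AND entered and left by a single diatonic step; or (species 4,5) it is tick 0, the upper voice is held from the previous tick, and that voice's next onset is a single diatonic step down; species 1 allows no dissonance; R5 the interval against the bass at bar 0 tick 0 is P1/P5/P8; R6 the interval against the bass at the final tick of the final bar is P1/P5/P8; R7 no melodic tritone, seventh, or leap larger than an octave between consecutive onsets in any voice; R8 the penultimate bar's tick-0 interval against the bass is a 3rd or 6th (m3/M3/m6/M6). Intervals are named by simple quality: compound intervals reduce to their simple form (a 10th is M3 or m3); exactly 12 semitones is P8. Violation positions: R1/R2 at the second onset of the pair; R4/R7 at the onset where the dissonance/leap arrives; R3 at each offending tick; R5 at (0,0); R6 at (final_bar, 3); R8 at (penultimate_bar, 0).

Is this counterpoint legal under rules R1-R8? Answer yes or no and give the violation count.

No (12 violations)

bar 0: v0=E3 v1=E4 v2=B4 (P5)
bar 1: v0=D3 v1=B3 v2=A4 (P5)
bar 2: v0=E3 v1=G3 v2=G4 (m3)
bar 3: v0=F3 v1=C4 v2=C5 (P5)
bar 4: v0=G3 v1=B3 v2=A4 (M2)
bar 5: v0=E3 v1=E4 v2=B4 (P5)
bar 6: v0=D3 v1=B3 v2=F4 (m3)
bar 7: v0=E3 v1=E4 v2=B4 (P5)
  R1 @ bar1.0: E3/B4 P5 -> D3/A4 P5 similar
  R2 @ bar2.0: B3/A4 m7 -> G3/G4 P8 similar
  R1 @ bar3.0: G3/G4 P8 -> C4/C5 P8 similar
  R2 @ bar3.0: E3/G3 m3 -> F3/C4 P5 similar
  R2 @ bar3.0: E3/G4 m3 -> F3/C5 P5 similar
  R4 @ bar4.0: G3/A4 M2 untreated
  R2 @ bar5.0: B3/A4 m7 -> E4/B4 P5 similar
  R7 @ bar6.0: B4->F4 leap 6st
  R2 @ bar7.0: D3/B3 M6 -> E3/E4 P8 similar
  R2 @ bar7.0: D3/F4 m3 -> E3/B4 P5 similar
  R2 @ bar7.0: B3/F4 TT -> E4/B4 P5 similar
  R7 @ bar7.0: F4->B4 leap 6st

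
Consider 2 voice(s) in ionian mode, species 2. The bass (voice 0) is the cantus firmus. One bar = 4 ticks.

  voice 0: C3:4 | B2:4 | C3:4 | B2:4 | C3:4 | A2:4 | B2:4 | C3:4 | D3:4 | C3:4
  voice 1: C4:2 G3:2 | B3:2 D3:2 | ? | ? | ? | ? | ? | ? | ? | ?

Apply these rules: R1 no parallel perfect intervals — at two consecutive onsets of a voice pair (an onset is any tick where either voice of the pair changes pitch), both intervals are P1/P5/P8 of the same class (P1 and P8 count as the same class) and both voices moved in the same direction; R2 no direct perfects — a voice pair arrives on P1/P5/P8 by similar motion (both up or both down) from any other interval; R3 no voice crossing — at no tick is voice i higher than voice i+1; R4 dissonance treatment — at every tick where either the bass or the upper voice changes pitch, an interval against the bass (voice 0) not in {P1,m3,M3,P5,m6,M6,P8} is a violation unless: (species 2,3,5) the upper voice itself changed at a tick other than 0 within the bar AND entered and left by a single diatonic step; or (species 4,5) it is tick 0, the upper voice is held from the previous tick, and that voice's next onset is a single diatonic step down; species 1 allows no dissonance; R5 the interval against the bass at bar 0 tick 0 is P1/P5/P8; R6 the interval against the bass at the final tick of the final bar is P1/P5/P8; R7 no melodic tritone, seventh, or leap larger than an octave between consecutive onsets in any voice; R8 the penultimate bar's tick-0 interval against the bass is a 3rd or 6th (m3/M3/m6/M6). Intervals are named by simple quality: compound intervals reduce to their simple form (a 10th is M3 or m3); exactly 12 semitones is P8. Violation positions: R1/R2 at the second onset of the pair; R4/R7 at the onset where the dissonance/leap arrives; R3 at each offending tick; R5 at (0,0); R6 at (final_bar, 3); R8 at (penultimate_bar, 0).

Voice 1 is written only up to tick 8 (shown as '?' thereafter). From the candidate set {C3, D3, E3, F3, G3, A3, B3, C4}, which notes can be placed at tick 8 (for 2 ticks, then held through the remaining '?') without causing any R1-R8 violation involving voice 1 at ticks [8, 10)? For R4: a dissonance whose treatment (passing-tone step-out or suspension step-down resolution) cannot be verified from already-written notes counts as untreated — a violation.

C3: legal
D3: violates R4
E3: legal
F3: violates R4
G3: violates R2
A3: legal
B3: violates R4
C4: violates R2,R7

{A3, C3, E3}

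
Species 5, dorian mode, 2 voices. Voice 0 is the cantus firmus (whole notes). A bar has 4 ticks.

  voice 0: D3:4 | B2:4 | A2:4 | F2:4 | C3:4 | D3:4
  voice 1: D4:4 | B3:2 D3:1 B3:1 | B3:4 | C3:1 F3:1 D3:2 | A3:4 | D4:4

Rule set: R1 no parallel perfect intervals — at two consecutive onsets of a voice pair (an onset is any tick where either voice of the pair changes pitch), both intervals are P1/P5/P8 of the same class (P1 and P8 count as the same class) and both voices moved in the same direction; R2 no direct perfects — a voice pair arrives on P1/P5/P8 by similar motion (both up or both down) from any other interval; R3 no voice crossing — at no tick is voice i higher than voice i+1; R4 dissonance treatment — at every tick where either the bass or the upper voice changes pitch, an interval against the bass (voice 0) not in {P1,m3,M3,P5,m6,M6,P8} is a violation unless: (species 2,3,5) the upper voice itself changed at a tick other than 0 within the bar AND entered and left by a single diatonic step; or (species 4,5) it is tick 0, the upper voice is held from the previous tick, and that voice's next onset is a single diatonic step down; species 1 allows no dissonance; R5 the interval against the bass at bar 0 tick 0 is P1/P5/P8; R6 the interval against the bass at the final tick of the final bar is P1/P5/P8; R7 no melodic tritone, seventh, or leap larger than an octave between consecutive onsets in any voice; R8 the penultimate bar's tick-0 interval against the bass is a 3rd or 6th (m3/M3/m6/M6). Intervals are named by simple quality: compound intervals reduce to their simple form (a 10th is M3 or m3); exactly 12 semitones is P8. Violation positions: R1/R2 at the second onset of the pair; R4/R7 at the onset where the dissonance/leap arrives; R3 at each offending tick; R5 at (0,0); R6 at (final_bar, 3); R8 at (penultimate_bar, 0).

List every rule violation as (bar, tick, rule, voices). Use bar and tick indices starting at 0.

(1, 0, R1, (0, 1))
(2, 0, R4, (0, 1))
(3, 0, R2, (0, 1))
(3, 0, R7, (1,))
(5, 0, R2, (0, 1))

bar 0: v0=D3 v1=D4 downbeat P8
bar 1: v0=B2 v1=B3 downbeat P8
bar 2: v0=A2 v1=B3 downbeat M2
bar 3: v0=F2 v1=C3 downbeat P5
bar 4: v0=C3 v1=A3 downbeat M6
bar 5: v0=D3 v1=D4 downbeat P8
  -> R1 @ bar 1 tick 0 v(0, 1): D3/D4 P8 -> B2/B3 P8 similar
  -> R4 @ bar 2 tick 0 v(0, 1): A2/B3 M2 untreated
  -> R2 @ bar 3 tick 0 v(0, 1): A2/B3 M2 -> F2/C3 P5 similar
  -> R7 @ bar 3 tick 0 v(1,): B3->C3 leap 11st
  -> R2 @ bar 5 tick 0 v(0, 1): C3/A3 M6 -> D3/D4 P8 similar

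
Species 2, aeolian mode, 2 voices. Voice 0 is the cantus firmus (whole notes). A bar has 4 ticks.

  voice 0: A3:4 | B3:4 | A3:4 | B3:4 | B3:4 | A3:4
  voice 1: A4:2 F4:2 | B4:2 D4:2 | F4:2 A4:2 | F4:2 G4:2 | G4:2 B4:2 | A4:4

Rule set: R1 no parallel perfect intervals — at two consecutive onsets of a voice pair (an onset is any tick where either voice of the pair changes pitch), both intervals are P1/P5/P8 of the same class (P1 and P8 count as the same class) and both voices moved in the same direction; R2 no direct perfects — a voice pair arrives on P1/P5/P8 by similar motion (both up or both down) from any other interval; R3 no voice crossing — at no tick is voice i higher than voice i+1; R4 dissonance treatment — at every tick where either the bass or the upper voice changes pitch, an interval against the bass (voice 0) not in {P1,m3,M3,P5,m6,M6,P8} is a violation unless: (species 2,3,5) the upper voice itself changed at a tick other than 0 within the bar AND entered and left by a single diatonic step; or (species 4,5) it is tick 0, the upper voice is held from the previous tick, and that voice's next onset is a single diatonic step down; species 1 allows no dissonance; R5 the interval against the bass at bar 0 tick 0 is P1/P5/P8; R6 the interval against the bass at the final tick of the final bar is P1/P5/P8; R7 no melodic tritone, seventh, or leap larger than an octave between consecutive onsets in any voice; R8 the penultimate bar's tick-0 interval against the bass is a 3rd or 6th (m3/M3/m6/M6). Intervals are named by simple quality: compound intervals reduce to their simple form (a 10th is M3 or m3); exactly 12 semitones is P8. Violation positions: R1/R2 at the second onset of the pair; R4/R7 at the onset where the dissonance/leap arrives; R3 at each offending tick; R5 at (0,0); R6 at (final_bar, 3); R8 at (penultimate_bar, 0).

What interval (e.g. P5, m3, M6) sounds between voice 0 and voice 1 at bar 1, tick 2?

voice 0=B3 voice 1=D4 -> m3

m3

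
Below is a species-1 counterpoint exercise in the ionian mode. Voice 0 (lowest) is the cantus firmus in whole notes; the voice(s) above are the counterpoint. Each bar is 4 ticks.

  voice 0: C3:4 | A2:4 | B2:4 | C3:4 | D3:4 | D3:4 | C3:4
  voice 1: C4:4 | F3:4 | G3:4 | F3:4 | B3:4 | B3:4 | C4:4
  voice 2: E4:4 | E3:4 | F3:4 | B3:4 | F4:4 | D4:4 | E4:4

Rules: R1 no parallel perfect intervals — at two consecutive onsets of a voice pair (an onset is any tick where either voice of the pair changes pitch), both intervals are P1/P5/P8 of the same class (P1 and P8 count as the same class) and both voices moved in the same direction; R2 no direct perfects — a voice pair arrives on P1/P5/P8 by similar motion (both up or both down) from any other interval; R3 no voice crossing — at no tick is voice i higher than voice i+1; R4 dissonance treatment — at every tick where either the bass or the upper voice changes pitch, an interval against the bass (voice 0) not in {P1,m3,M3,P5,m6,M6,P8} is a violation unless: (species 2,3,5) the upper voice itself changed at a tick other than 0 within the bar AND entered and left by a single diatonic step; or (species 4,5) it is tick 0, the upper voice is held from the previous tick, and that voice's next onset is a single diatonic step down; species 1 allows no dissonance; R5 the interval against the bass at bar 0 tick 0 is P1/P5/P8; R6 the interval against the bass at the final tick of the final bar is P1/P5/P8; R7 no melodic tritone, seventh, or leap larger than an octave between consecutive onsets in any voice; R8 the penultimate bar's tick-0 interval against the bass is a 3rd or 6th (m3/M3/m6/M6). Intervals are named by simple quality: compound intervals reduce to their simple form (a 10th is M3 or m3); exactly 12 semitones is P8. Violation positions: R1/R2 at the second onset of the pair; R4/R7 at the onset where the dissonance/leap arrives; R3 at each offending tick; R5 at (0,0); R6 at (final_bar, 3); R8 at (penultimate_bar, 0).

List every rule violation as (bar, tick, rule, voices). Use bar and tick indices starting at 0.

bar 0: v0=C3 v1=C4 v2=E4 downbeat M3
bar 1: v0=A2 v1=F3 v2=E3 downbeat P5
bar 2: v0=B2 v1=G3 v2=F3 downbeat TT
bar 3: v0=C3 v1=F3 v2=B3 downbeat M7
bar 4: v0=D3 v1=B3 v2=F4 downbeat m3
bar 5: v0=D3 v1=B3 v2=D4 downbeat P8
bar 6: v0=C3 v1=C4 v2=E4 downbeat M3
  -> R5 @ bar 0 tick 0 v(0, 2): opens on M3
  -> R2 @ bar 1 tick 0 v(0, 2): C3/E4 M3 -> A2/E3 P5 similar
  -> R3 @ bar 1 tick 0 v(1, 2): F3 above E3
  -> R3 @ bar 1 tick 1 v(1, 2): F3 above E3
  -> R3 @ bar 1 tick 2 v(1, 2): F3 above E3
  -> R3 @ bar 1 tick 3 v(1, 2): F3 above E3
  -> R3 @ bar 2 tick 0 v(1, 2): G3 above F3
  -> R4 @ bar 2 tick 0 v(0, 2): B2/F3 TT untreated
  -> R3 @ bar 2 tick 1 v(1, 2): G3 above F3
  -> R3 @ bar 2 tick 2 v(1, 2): G3 above F3
  -> R3 @ bar 2 tick 3 v(1, 2): G3 above F3
  -> R4 @ bar 3 tick 0 v(0, 1): C3/F3 P4 untreated
  -> R4 @ bar 3 tick 0 v(0, 2): C3/B3 M7 untreated
  -> R7 @ bar 3 tick 0 v(2,): F3->B3 leap 6st
  -> R7 @ bar 4 tick 0 v(1,): F3->B3 leap 6st
  -> R7 @ bar 4 tick 0 v(2,): B3->F4 leap 6st
  -> R8 @ bar 5 tick 0 v(0, 2): penult P8 not 3rd/6th
  -> R6 @ bar 6 tick 3 v(0, 2): closes on M3

(0, 0, R5, (0, 2))
(1, 0, R2, (0, 2))
(1, 0, R3, (1, 2))
(1, 1, R3, (1, 2))
(1, 2, R3, (1, 2))
(1, 3, R3, (1, 2))
(2, 0, R3, (1, 2))
(2, 0, R4, (0, 2))
(2, 1, R3, (1, 2))
(2, 2, R3, (1, 2))
(2, 3, R3, (1, 2))
(3, 0, R4, (0, 1))
(3, 0, R4, (0, 2))
(3, 0, R7, (2,))
(4, 0, R7, (1,))
(4, 0, R7, (2,))
(5, 0, R8, (0, 2))
(6, 3, R6, (0, 2))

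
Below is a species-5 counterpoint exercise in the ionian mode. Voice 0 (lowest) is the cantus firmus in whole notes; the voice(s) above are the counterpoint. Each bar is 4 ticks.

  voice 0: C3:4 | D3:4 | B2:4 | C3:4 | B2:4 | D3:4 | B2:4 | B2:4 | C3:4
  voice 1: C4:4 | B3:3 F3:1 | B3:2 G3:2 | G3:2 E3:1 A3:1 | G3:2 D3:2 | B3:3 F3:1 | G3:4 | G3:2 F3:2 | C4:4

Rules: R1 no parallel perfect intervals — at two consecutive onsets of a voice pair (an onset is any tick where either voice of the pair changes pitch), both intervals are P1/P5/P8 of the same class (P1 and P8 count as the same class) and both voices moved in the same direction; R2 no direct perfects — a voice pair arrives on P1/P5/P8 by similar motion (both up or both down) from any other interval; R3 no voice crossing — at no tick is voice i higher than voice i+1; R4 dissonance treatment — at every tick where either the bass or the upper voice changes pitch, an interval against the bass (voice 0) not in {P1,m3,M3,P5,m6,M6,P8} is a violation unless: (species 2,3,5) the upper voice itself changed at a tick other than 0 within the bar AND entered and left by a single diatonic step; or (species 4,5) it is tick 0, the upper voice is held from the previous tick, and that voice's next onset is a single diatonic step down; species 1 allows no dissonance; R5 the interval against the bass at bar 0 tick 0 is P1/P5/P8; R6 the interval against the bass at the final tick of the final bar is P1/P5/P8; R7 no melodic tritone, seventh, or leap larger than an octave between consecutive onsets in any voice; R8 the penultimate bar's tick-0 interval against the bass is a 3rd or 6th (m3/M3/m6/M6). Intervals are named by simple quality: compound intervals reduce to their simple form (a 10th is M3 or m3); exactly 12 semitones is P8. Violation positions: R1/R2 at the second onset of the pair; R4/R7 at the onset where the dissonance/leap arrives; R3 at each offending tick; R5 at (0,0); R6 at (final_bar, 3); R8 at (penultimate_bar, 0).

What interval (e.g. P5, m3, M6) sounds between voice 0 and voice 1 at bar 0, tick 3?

voice 0=C3 voice 1=C4 -> P8

P8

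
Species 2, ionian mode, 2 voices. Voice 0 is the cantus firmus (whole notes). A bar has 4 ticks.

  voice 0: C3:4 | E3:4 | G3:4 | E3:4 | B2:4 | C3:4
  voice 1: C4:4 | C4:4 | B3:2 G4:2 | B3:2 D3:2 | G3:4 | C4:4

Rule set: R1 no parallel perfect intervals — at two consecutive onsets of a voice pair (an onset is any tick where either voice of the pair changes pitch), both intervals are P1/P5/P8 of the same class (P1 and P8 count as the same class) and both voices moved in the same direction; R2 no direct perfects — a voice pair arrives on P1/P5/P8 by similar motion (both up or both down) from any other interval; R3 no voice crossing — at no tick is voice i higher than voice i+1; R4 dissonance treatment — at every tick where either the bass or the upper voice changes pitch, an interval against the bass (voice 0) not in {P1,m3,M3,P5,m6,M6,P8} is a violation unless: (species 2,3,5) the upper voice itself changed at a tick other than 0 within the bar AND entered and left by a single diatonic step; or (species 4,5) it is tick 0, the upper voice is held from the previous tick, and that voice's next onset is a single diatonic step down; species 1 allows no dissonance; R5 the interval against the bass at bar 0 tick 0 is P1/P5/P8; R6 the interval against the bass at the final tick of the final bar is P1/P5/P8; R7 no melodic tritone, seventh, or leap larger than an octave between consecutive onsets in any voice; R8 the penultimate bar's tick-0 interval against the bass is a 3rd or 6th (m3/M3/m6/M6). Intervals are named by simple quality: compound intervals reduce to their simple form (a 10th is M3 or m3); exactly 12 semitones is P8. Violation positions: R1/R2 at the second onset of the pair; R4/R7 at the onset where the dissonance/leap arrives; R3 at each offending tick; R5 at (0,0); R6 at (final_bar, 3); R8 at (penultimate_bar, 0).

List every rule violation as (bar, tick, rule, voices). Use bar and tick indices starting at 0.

bar 0: v0=C3 v1=C4 downbeat P8
bar 1: v0=E3 v1=C4 downbeat m6
bar 2: v0=G3 v1=B3 downbeat M3
bar 3: v0=E3 v1=B3 downbeat P5
bar 4: v0=B2 v1=G3 downbeat m6
bar 5: v0=C3 v1=C4 downbeat P8
  -> R2 @ bar 3 tick 0 v(0, 1): G3/G4 P8 -> E3/B3 P5 similar
  -> R3 @ bar 3 tick 2 v(0, 1): E3 above D3
  -> R4 @ bar 3 tick 2 v(0, 1): E3/D3 M2 untreated
  -> R3 @ bar 3 tick 3 v(0, 1): E3 above D3
  -> R2 @ bar 5 tick 0 v(0, 1): B2/G3 m6 -> C3/C4 P8 similar

(3, 0, R2, (0, 1))
(3, 2, R3, (0, 1))
(3, 2, R4, (0, 1))
(3, 3, R3, (0, 1))
(5, 0, R2, (0, 1))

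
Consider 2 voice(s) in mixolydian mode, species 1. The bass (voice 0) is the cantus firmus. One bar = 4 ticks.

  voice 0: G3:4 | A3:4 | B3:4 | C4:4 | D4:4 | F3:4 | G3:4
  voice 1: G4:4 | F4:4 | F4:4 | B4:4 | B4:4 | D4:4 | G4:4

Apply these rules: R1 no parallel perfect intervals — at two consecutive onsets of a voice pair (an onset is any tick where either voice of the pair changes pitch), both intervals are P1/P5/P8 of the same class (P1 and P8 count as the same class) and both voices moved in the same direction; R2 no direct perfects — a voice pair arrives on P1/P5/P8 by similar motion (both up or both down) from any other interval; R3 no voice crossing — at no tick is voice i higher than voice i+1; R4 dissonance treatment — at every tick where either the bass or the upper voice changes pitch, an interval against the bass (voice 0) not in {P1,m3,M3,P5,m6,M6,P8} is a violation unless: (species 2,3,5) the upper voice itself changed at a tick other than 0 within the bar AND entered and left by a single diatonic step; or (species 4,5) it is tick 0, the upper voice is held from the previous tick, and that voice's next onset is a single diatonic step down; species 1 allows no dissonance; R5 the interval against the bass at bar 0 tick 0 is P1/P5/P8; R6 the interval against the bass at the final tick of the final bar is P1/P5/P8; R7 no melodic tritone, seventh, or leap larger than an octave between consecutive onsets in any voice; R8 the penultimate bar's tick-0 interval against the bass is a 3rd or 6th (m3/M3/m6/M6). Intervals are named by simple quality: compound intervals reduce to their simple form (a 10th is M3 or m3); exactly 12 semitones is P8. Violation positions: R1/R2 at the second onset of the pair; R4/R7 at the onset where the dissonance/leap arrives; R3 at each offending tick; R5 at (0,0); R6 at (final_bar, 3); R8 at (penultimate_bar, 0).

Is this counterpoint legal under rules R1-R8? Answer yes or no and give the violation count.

No (4 violations)

bar 0: v0=G3 v1=G4 (P8)
bar 1: v0=A3 v1=F4 (m6)
bar 2: v0=B3 v1=F4 (TT)
bar 3: v0=C4 v1=B4 (M7)
bar 4: v0=D4 v1=B4 (M6)
bar 5: v0=F3 v1=D4 (M6)
bar 6: v0=G3 v1=G4 (P8)
  R4 @ bar2.0: B3/F4 TT untreated
  R4 @ bar3.0: C4/B4 M7 untreated
  R7 @ bar3.0: F4->B4 leap 6st
  R2 @ bar6.0: F3/D4 M6 -> G3/G4 P8 similar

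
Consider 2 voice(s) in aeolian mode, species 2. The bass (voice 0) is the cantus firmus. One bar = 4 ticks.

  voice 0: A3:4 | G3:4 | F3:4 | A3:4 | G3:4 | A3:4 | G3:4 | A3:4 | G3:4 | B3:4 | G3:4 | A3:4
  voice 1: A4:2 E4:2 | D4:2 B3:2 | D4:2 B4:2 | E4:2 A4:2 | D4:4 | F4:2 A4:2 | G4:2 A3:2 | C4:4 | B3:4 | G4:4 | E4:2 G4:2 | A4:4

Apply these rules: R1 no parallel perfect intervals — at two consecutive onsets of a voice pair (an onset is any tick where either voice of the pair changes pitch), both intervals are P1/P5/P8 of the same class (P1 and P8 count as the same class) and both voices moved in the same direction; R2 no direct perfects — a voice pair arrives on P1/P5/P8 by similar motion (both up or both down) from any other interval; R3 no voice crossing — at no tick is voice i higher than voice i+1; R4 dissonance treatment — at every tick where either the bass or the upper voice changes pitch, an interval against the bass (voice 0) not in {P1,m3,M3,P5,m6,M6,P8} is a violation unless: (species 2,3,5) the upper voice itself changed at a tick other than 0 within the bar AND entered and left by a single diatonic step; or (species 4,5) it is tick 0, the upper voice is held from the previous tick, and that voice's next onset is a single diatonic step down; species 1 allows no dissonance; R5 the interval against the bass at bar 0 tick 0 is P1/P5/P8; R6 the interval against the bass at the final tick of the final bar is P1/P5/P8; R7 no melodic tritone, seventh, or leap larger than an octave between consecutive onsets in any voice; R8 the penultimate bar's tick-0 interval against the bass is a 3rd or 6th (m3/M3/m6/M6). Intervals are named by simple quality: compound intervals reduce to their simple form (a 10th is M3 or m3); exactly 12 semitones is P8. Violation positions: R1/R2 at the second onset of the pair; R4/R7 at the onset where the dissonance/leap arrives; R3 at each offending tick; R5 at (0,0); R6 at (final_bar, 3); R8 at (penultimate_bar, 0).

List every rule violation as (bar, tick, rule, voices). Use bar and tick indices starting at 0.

bar 0: v0=A3 v1=A4 downbeat P8
bar 1: v0=G3 v1=D4 downbeat P5
bar 2: v0=F3 v1=D4 downbeat M6
bar 3: v0=A3 v1=E4 downbeat P5
bar 4: v0=G3 v1=D4 downbeat P5
bar 5: v0=A3 v1=F4 downbeat m6
bar 6: v0=G3 v1=G4 downbeat P8
bar 7: v0=A3 v1=C4 downbeat m3
bar 8: v0=G3 v1=B3 downbeat M3
bar 9: v0=B3 v1=G4 downbeat m6
bar 10: v0=G3 v1=E4 downbeat M6
bar 11: v0=A3 v1=A4 downbeat P8
  -> R1 @ bar 1 tick 0 v(0, 1): A3/E4 P5 -> G3/D4 P5 similar
  -> R4 @ bar 2 tick 2 v(0, 1): F3/B4 TT untreated
  -> R2 @ bar 4 tick 0 v(0, 1): A3/A4 P8 -> G3/D4 P5 similar
  -> R1 @ bar 6 tick 0 v(0, 1): A3/A4 P8 -> G3/G4 P8 similar
  -> R4 @ bar 6 tick 2 v(0, 1): G3/A3 M2 untreated
  -> R7 @ bar 6 tick 2 v(1,): G4->A3 leap 10st
  -> R1 @ bar 11 tick 0 v(0, 1): G3/G4 P8 -> A3/A4 P8 similar

(1, 0, R1, (0, 1))
(2, 2, R4, (0, 1))
(4, 0, R2, (0, 1))
(6, 0, R1, (0, 1))
(6, 2, R4, (0, 1))
(6, 2, R7, (1,))
(11, 0, R1, (0, 1))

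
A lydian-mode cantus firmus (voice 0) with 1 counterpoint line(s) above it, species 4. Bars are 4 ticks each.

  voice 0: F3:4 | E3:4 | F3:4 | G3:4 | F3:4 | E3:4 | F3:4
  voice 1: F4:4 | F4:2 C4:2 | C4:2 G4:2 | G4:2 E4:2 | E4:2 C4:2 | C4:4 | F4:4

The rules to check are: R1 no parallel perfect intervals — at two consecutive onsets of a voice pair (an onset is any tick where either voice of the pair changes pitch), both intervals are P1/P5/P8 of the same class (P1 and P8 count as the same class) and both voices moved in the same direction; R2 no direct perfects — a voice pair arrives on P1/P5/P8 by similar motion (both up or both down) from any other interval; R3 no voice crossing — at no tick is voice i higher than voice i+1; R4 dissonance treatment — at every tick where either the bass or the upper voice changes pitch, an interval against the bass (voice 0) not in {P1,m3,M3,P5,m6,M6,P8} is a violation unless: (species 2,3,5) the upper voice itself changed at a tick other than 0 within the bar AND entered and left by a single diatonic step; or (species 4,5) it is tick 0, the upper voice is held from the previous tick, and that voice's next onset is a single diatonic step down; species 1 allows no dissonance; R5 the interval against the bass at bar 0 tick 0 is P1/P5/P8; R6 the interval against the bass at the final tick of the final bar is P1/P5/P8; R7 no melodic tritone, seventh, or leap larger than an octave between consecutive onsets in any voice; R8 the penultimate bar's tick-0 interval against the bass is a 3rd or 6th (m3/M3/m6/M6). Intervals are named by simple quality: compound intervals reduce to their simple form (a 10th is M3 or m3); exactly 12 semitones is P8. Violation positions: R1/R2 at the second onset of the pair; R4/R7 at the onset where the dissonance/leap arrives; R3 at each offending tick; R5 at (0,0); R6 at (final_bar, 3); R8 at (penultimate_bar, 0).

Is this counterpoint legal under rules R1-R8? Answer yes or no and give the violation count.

No (4 violations)

bar 0: v0=F3 v1=F4 (P8)
bar 1: v0=E3 v1=F4 (m2)
bar 2: v0=F3 v1=C4 (P5)
bar 3: v0=G3 v1=G4 (P8)
bar 4: v0=F3 v1=E4 (M7)
bar 5: v0=E3 v1=C4 (m6)
bar 6: v0=F3 v1=F4 (P8)
  R4 @ bar1.0: E3/F4 m2 untreated
  R4 @ bar2.2: F3/G4 M2 untreated
  R4 @ bar4.0: F3/E4 M7 untreated
  R2 @ bar6.0: E3/C4 m6 -> F3/F4 P8 similar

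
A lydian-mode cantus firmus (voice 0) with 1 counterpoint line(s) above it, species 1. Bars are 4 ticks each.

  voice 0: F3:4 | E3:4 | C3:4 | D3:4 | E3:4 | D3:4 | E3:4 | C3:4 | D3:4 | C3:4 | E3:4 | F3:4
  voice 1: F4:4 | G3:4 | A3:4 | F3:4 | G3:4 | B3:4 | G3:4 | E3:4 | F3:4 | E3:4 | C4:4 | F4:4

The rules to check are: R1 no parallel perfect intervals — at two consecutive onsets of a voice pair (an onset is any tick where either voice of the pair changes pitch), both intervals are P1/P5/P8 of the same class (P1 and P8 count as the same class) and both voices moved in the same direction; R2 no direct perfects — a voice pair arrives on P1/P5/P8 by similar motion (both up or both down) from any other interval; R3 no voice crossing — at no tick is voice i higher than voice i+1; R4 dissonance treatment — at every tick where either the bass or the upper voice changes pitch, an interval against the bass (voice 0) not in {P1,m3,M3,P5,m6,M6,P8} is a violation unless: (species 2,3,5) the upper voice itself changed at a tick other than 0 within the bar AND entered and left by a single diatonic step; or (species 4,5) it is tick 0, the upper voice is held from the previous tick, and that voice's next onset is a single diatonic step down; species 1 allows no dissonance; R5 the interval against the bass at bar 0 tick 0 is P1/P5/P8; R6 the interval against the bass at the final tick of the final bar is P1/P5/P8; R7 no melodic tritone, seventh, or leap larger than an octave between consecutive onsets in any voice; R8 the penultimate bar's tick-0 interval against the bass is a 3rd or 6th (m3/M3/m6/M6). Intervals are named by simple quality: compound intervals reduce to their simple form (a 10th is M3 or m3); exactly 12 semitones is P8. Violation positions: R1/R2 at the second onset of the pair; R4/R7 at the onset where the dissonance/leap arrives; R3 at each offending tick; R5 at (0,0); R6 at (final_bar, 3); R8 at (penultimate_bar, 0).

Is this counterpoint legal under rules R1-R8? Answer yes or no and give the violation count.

No (2 violations)

bar 0: v0=F3 v1=F4 (P8)
bar 1: v0=E3 v1=G3 (m3)
bar 2: v0=C3 v1=A3 (M6)
bar 3: v0=D3 v1=F3 (m3)
bar 4: v0=E3 v1=G3 (m3)
bar 5: v0=D3 v1=B3 (M6)
bar 6: v0=E3 v1=G3 (m3)
bar 7: v0=C3 v1=E3 (M3)
bar 8: v0=D3 v1=F3 (m3)
bar 9: v0=C3 v1=E3 (M3)
bar 10: v0=E3 v1=C4 (m6)
bar 11: v0=F3 v1=F4 (P8)
  R7 @ bar1.0: F4->G3 leap 10st
  R2 @ bar11.0: E3/C4 m6 -> F3/F4 P8 similar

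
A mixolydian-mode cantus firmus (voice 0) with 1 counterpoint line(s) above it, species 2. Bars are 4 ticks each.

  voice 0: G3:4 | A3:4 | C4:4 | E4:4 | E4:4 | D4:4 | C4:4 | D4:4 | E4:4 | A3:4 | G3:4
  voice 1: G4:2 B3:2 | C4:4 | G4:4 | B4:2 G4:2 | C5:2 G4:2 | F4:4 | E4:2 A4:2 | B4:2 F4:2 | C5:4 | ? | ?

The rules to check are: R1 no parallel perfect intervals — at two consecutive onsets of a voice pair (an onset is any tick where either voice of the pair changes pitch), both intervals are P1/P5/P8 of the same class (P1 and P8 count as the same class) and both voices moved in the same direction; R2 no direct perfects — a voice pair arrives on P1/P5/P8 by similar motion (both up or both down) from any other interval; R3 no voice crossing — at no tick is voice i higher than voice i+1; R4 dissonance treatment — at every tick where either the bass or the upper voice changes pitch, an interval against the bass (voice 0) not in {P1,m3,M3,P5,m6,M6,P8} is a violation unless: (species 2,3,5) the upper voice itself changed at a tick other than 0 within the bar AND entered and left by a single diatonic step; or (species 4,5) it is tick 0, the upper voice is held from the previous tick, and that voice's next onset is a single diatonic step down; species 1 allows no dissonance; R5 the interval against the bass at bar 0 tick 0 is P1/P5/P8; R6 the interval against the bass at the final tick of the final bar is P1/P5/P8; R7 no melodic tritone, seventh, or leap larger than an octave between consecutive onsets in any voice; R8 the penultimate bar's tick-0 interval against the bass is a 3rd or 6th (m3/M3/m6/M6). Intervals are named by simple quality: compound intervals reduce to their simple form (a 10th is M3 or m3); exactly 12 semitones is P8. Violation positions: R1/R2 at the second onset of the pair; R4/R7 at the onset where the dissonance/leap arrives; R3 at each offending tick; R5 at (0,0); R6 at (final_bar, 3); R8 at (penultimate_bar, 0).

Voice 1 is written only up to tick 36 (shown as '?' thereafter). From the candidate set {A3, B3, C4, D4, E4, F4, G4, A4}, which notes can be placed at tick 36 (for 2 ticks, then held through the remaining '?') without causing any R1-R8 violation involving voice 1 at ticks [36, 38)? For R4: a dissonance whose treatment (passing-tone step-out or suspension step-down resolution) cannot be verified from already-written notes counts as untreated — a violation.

A3: violates R2,R7,R8
B3: violates R4,R7,R8
C4: legal
D4: violates R4,R7,R8
E4: violates R2,R8
F4: legal
G4: violates R4,R8
A4: violates R2,R8

{C4, F4}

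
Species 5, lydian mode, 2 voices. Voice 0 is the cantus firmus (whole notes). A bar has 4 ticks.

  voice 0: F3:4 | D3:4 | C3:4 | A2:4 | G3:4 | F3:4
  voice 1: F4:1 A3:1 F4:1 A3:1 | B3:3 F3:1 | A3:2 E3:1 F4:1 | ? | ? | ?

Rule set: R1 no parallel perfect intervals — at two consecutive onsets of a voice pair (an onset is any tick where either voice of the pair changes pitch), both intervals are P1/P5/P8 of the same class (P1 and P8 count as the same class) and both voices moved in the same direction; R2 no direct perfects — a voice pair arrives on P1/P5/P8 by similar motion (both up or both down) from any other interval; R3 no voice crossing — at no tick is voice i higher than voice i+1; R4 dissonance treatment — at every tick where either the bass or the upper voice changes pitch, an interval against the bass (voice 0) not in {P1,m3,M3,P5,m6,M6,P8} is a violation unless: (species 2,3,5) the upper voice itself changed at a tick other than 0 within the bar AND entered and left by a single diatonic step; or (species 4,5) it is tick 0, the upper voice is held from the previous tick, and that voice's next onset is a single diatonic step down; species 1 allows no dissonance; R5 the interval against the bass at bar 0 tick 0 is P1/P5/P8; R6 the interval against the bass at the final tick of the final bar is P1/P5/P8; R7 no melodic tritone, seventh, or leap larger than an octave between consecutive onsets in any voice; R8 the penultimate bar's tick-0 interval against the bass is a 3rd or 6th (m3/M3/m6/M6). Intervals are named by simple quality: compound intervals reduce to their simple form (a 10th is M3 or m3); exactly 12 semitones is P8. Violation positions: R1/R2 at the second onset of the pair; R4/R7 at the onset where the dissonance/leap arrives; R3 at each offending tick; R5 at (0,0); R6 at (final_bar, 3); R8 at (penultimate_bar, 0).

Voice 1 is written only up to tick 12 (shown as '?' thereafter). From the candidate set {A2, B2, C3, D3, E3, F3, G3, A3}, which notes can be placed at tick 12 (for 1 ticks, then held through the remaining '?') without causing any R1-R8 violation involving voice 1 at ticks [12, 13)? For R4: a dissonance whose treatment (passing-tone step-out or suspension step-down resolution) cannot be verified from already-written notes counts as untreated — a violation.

A2: violates R2,R7
B2: violates R4,R7
C3: violates R7
D3: violates R4,R7
E3: violates R2,R7
F3: legal
G3: violates R4,R7
A3: violates R2

{F3}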